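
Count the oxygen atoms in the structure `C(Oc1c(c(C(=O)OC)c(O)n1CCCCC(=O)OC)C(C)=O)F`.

7

The symbol for oxygen appears 7 times in the SMILES.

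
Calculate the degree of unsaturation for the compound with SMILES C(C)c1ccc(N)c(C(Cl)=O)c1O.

Molecular formula from the SMILES: C9H10ClNO2.
DoU = (2C + 2 + N − H − X)/2 = (2·9 + 2 + 1 − 10 − 1)/2 = 10/2 = 5.
(Structurally: 1 ring(s) + 4 π bond(s) = 5.)

5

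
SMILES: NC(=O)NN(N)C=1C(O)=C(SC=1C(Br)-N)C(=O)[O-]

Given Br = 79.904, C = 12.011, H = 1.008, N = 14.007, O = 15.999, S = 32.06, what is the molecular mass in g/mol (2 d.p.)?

339.14

Molecular formula: C7H9BrN5O4S-.
M = 1×79.904 + 7×12.011 + 9×1.008 + 5×14.007 + 4×15.999 + 1×32.06 = 339.14 g/mol.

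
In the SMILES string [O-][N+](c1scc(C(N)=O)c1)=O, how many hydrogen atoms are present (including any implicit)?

4

Hydrogens are implicit in SMILES; fill each atom to its normal valence:
  2 × C (aromatic): 1 H each → 2
  2 × C (aromatic): no H
  2 × O: no H
  1 × C: no H
  1 × N: 2 H
  1 × N (charge +1): no H
  1 × O (charge -1): no H
  1 × S (aromatic): no H
  Total hydrogens = 4.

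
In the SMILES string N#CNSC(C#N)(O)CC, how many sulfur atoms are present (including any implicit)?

The symbol for sulfur appears 1 time in the SMILES.

1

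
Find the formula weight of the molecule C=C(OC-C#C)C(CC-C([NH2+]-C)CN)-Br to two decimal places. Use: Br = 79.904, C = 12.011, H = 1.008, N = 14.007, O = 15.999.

Molecular formula: C11H20BrN2O+.
M = 1×79.904 + 11×12.011 + 20×1.008 + 2×14.007 + 1×15.999 = 276.20 g/mol.

276.20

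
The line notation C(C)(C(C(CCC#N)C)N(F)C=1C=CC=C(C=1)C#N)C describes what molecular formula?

C16H20FN3

Heavy atoms from the SMILES: 16 C, 1 F, 3 N.
Implicit hydrogens by atom environment:
  4 × C (aromatic): 1 H each → 4
  3 × C: 3 H each → 9
  3 × C: 1 H each → 3
  3 × N: no H
  2 × C: 2 H each → 4
  2 × C (aromatic): no H
  2 × C: no H
  1 × F: no H
  Total hydrogens = 20.
Molecular formula: C16H20FN3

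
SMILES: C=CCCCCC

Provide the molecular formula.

Heavy atoms from the SMILES: 7 C.
Implicit hydrogens by atom environment:
  5 × C: 2 H each → 10
  1 × C: 3 H
  1 × C: 1 H
  Total hydrogens = 14.
Molecular formula: C7H14

C7H14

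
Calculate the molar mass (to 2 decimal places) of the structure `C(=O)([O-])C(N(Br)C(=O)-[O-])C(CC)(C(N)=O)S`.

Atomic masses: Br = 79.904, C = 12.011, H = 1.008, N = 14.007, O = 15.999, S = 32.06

313.12

Molecular formula: [C7H9BrN2O5S]2-.
M = 1×79.904 + 7×12.011 + 9×1.008 + 2×14.007 + 5×15.999 + 1×32.06 = 313.12 g/mol.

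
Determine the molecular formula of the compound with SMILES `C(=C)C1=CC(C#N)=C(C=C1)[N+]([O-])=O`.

C9H6N2O2

Heavy atoms from the SMILES: 9 C, 2 N, 2 O.
Implicit hydrogens by atom environment:
  3 × C (aromatic): 1 H each → 3
  3 × C (aromatic): no H
  1 × C: 2 H
  1 × C: 1 H
  1 × C: no H
  1 × N: no H
  1 × N (charge +1): no H
  1 × O: no H
  1 × O (charge -1): no H
  Total hydrogens = 6.
Molecular formula: C9H6N2O2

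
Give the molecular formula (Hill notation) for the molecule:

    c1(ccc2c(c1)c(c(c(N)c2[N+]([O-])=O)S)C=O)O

C11H8N2O4S

Heavy atoms from the SMILES: 11 C, 2 N, 4 O, 1 S.
Implicit hydrogens by atom environment:
  7 × C (aromatic): no H
  3 × C (aromatic): 1 H each → 3
  2 × O: no H
  1 × C: 1 H
  1 × N: 2 H
  1 × N (charge +1): no H
  1 × O: 1 H
  1 × O (charge -1): no H
  1 × S: 1 H
  Total hydrogens = 8.
Molecular formula: C11H8N2O4S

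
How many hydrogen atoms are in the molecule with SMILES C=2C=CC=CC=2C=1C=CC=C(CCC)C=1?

16

Hydrogens are implicit in SMILES; fill each atom to its normal valence:
  9 × C (aromatic): 1 H each → 9
  3 × C (aromatic): no H
  2 × C: 2 H each → 4
  1 × C: 3 H
  Total hydrogens = 16.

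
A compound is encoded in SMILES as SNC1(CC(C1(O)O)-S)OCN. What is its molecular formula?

C5H12N2O3S2

Heavy atoms from the SMILES: 5 C, 2 N, 3 O, 2 S.
Implicit hydrogens by atom environment:
  2 × C: 2 H each → 4
  2 × C: no H
  2 × O: 1 H each → 2
  2 × S: 1 H each → 2
  1 × C: 1 H
  1 × N: 2 H
  1 × N: 1 H
  1 × O: no H
  Total hydrogens = 12.
Molecular formula: C5H12N2O3S2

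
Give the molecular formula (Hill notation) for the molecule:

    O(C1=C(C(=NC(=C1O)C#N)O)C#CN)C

Heavy atoms from the SMILES: 9 C, 3 N, 3 O.
Implicit hydrogens by atom environment:
  5 × C (aromatic): no H
  3 × C: no H
  2 × O: 1 H each → 2
  1 × C: 3 H
  1 × N: 2 H
  1 × N (aromatic): no H
  1 × N: no H
  1 × O: no H
  Total hydrogens = 7.
Molecular formula: C9H7N3O3

C9H7N3O3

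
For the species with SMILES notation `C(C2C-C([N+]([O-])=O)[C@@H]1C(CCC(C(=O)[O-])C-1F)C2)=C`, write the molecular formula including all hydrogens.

Heavy atoms from the SMILES: 13 C, 1 F, 1 N, 4 O.
Implicit hydrogens by atom environment:
  7 × C: 1 H each → 7
  5 × C: 2 H each → 10
  2 × O: no H
  2 × O (charge -1): no H
  1 × C: no H
  1 × F: no H
  1 × N (charge +1): no H
  Total hydrogens = 17.
Net charge -1.
Molecular formula: C13H17FNO4-

C13H17FNO4-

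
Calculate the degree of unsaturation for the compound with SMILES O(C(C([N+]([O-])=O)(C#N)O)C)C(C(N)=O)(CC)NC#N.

6

Molecular formula from the SMILES: C9H13N5O5.
DoU = (2C + 2 + N − H − X)/2 = (2·9 + 2 + 5 − 13 − 0)/2 = 12/2 = 6.
(Structurally: 0 ring(s) + 6 π bond(s) = 6.)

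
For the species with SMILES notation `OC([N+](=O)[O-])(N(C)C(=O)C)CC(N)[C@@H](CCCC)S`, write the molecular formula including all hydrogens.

Heavy atoms from the SMILES: 11 C, 3 N, 4 O, 1 S.
Implicit hydrogens by atom environment:
  4 × C: 2 H each → 8
  3 × C: 3 H each → 9
  2 × C: 1 H each → 2
  2 × C: no H
  2 × O: no H
  1 × N: 2 H
  1 × N: no H
  1 × N (charge +1): no H
  1 × O: 1 H
  1 × O (charge -1): no H
  1 × S: 1 H
  Total hydrogens = 23.
Molecular formula: C11H23N3O4S

C11H23N3O4S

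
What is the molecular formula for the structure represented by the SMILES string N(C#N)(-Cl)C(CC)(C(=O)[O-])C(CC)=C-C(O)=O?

C10H12ClN2O4-

Heavy atoms from the SMILES: 10 C, 1 Cl, 2 N, 4 O.
Implicit hydrogens by atom environment:
  5 × C: no H
  2 × C: 3 H each → 6
  2 × C: 2 H each → 4
  2 × N: no H
  2 × O: no H
  1 × C: 1 H
  1 × Cl: no H
  1 × O: 1 H
  1 × O (charge -1): no H
  Total hydrogens = 12.
Net charge -1.
Molecular formula: C10H12ClN2O4-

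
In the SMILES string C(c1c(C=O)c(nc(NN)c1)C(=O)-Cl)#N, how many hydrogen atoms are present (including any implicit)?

Hydrogens are implicit in SMILES; fill each atom to its normal valence:
  4 × C (aromatic): no H
  2 × C: no H
  2 × O: no H
  1 × C (aromatic): 1 H
  1 × C: 1 H
  1 × Cl: no H
  1 × N: 2 H
  1 × N: 1 H
  1 × N (aromatic): no H
  1 × N: no H
  Total hydrogens = 5.

5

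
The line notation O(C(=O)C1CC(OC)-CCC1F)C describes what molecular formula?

Heavy atoms from the SMILES: 9 C, 1 F, 3 O.
Implicit hydrogens by atom environment:
  3 × C: 2 H each → 6
  3 × C: 1 H each → 3
  3 × O: no H
  2 × C: 3 H each → 6
  1 × C: no H
  1 × F: no H
  Total hydrogens = 15.
Molecular formula: C9H15FO3

C9H15FO3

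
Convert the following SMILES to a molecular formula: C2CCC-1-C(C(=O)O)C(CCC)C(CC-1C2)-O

C14H24O3

Heavy atoms from the SMILES: 14 C, 3 O.
Implicit hydrogens by atom environment:
  7 × C: 2 H each → 14
  5 × C: 1 H each → 5
  2 × O: 1 H each → 2
  1 × C: 3 H
  1 × C: no H
  1 × O: no H
  Total hydrogens = 24.
Molecular formula: C14H24O3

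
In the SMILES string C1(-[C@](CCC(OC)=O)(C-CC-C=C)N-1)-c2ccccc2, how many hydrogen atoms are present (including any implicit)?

23

Hydrogens are implicit in SMILES; fill each atom to its normal valence:
  6 × C: 2 H each → 12
  5 × C (aromatic): 1 H each → 5
  2 × C: 1 H each → 2
  2 × C: no H
  2 × O: no H
  1 × C: 3 H
  1 × C (aromatic): no H
  1 × N: 1 H
  Total hydrogens = 23.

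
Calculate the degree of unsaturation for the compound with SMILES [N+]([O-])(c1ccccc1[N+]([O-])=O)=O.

6

Molecular formula from the SMILES: C6H4N2O4.
DoU = (2C + 2 + N − H − X)/2 = (2·6 + 2 + 2 − 4 − 0)/2 = 12/2 = 6.
(Structurally: 1 ring(s) + 5 π bond(s) = 6.)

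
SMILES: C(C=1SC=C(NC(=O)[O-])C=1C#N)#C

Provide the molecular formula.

C8H3N2O2S-

Heavy atoms from the SMILES: 8 C, 2 N, 2 O, 1 S.
Implicit hydrogens by atom environment:
  3 × C (aromatic): no H
  3 × C: no H
  1 × C (aromatic): 1 H
  1 × C: 1 H
  1 × N: 1 H
  1 × N: no H
  1 × O: no H
  1 × O (charge -1): no H
  1 × S (aromatic): no H
  Total hydrogens = 3.
Net charge -1.
Molecular formula: C8H3N2O2S-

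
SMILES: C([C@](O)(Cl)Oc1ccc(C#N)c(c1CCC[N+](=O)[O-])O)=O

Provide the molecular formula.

Heavy atoms from the SMILES: 12 C, 1 Cl, 2 N, 6 O.
Implicit hydrogens by atom environment:
  4 × C (aromatic): no H
  3 × C: 2 H each → 6
  3 × O: no H
  2 × C (aromatic): 1 H each → 2
  2 × C: no H
  2 × O: 1 H each → 2
  1 × C: 1 H
  1 × Cl: no H
  1 × N: no H
  1 × N (charge +1): no H
  1 × O (charge -1): no H
  Total hydrogens = 11.
Molecular formula: C12H11ClN2O6

C12H11ClN2O6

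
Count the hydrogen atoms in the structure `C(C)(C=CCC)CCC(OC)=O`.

18

Hydrogens are implicit in SMILES; fill each atom to its normal valence:
  3 × C: 3 H each → 9
  3 × C: 2 H each → 6
  3 × C: 1 H each → 3
  2 × O: no H
  1 × C: no H
  Total hydrogens = 18.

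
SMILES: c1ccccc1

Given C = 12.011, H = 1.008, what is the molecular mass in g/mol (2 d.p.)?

Molecular formula: C6H6.
M = 6×12.011 + 6×1.008 = 78.11 g/mol.

78.11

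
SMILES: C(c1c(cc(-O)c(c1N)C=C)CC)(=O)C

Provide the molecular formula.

Heavy atoms from the SMILES: 12 C, 1 N, 2 O.
Implicit hydrogens by atom environment:
  5 × C (aromatic): no H
  2 × C: 3 H each → 6
  2 × C: 2 H each → 4
  1 × C (aromatic): 1 H
  1 × C: 1 H
  1 × C: no H
  1 × N: 2 H
  1 × O: 1 H
  1 × O: no H
  Total hydrogens = 15.
Molecular formula: C12H15NO2

C12H15NO2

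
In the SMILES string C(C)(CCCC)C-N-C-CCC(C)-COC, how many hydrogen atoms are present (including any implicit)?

Hydrogens are implicit in SMILES; fill each atom to its normal valence:
  8 × C: 2 H each → 16
  4 × C: 3 H each → 12
  2 × C: 1 H each → 2
  1 × N: 1 H
  1 × O: no H
  Total hydrogens = 31.

31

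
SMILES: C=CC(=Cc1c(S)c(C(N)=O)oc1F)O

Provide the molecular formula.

C9H8FNO3S

Heavy atoms from the SMILES: 9 C, 1 F, 1 N, 3 O, 1 S.
Implicit hydrogens by atom environment:
  4 × C (aromatic): no H
  2 × C: 1 H each → 2
  2 × C: no H
  1 × C: 2 H
  1 × F: no H
  1 × N: 2 H
  1 × O: 1 H
  1 × O (aromatic): no H
  1 × O: no H
  1 × S: 1 H
  Total hydrogens = 8.
Molecular formula: C9H8FNO3S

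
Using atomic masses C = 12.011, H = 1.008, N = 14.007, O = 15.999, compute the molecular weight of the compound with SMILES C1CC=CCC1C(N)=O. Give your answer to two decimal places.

Molecular formula: C7H11NO.
M = 7×12.011 + 11×1.008 + 1×14.007 + 1×15.999 = 125.17 g/mol.

125.17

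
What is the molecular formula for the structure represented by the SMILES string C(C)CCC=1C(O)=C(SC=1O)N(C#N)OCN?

Heavy atoms from the SMILES: 10 C, 3 N, 3 O, 1 S.
Implicit hydrogens by atom environment:
  4 × C: 2 H each → 8
  4 × C (aromatic): no H
  2 × N: no H
  2 × O: 1 H each → 2
  1 × C: 3 H
  1 × C: no H
  1 × N: 2 H
  1 × O: no H
  1 × S (aromatic): no H
  Total hydrogens = 15.
Molecular formula: C10H15N3O3S

C10H15N3O3S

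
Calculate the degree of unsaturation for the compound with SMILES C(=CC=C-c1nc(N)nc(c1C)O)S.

6

Molecular formula from the SMILES: C9H11N3OS.
DoU = (2C + 2 + N − H − X)/2 = (2·9 + 2 + 3 − 11 − 0)/2 = 12/2 = 6.
(Structurally: 1 ring(s) + 5 π bond(s) = 6.)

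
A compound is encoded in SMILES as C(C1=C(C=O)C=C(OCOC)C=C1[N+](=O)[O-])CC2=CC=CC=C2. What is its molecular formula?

Heavy atoms from the SMILES: 17 C, 1 N, 5 O.
Implicit hydrogens by atom environment:
  7 × C (aromatic): 1 H each → 7
  5 × C (aromatic): no H
  4 × O: no H
  3 × C: 2 H each → 6
  1 × C: 3 H
  1 × C: 1 H
  1 × N (charge +1): no H
  1 × O (charge -1): no H
  Total hydrogens = 17.
Molecular formula: C17H17NO5

C17H17NO5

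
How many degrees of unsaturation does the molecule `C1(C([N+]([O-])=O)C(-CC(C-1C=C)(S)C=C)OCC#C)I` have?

Molecular formula from the SMILES: C13H16INO3S.
DoU = (2C + 2 + N − H − X)/2 = (2·13 + 2 + 1 − 16 − 1)/2 = 12/2 = 6.
(Structurally: 1 ring(s) + 5 π bond(s) = 6.)

6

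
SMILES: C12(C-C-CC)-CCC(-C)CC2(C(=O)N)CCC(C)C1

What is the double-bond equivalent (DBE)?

Molecular formula from the SMILES: C17H31NO.
DoU = (2C + 2 + N − H − X)/2 = (2·17 + 2 + 1 − 31 − 0)/2 = 6/2 = 3.
(Structurally: 2 ring(s) + 1 π bond(s) = 3.)

3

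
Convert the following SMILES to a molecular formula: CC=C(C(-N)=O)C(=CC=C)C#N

C9H10N2O

Heavy atoms from the SMILES: 9 C, 2 N, 1 O.
Implicit hydrogens by atom environment:
  4 × C: no H
  3 × C: 1 H each → 3
  1 × C: 3 H
  1 × C: 2 H
  1 × N: 2 H
  1 × N: no H
  1 × O: no H
  Total hydrogens = 10.
Molecular formula: C9H10N2O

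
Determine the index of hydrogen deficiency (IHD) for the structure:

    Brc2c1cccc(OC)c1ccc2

7

Molecular formula from the SMILES: C11H9BrO.
DoU = (2C + 2 + N − H − X)/2 = (2·11 + 2 + 0 − 9 − 1)/2 = 14/2 = 7.
(Structurally: 2 ring(s) + 5 π bond(s) = 7.)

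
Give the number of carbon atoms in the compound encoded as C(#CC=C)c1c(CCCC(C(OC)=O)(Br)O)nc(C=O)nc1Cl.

The symbol for carbon appears 15 times in the SMILES. Lowercase c denotes aromatic carbon and counts toward C.

15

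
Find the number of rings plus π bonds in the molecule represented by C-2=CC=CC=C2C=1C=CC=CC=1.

8

Molecular formula from the SMILES: C12H10.
DoU = (2C + 2 + N − H − X)/2 = (2·12 + 2 + 0 − 10 − 0)/2 = 16/2 = 8.
(Structurally: 2 ring(s) + 6 π bond(s) = 8.)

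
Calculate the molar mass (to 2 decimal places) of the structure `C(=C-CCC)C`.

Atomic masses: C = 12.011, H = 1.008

84.16

Molecular formula: C6H12.
M = 6×12.011 + 12×1.008 = 84.16 g/mol.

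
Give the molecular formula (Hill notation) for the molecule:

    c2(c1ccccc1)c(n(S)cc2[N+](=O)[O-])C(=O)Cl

Heavy atoms from the SMILES: 11 C, 1 Cl, 2 N, 3 O, 1 S.
Implicit hydrogens by atom environment:
  6 × C (aromatic): 1 H each → 6
  4 × C (aromatic): no H
  2 × O: no H
  1 × C: no H
  1 × Cl: no H
  1 × N (aromatic): no H
  1 × N (charge +1): no H
  1 × O (charge -1): no H
  1 × S: 1 H
  Total hydrogens = 7.
Molecular formula: C11H7ClN2O3S

C11H7ClN2O3S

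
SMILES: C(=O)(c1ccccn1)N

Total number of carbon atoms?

The symbol for carbon appears 6 times in the SMILES. Lowercase c denotes aromatic carbon and counts toward C.

6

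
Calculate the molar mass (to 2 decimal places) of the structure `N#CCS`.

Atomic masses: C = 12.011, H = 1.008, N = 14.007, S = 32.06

Molecular formula: C2H3NS.
M = 2×12.011 + 3×1.008 + 1×14.007 + 1×32.06 = 73.11 g/mol.

73.11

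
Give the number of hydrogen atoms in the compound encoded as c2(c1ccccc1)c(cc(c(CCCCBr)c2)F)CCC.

Hydrogens are implicit in SMILES; fill each atom to its normal valence:
  7 × C (aromatic): 1 H each → 7
  6 × C: 2 H each → 12
  5 × C (aromatic): no H
  1 × Br: no H
  1 × C: 3 H
  1 × F: no H
  Total hydrogens = 22.

22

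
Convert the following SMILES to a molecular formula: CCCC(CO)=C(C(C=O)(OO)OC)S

Heavy atoms from the SMILES: 9 C, 5 O, 1 S.
Implicit hydrogens by atom environment:
  3 × C: 2 H each → 6
  3 × C: no H
  3 × O: no H
  2 × C: 3 H each → 6
  2 × O: 1 H each → 2
  1 × C: 1 H
  1 × S: 1 H
  Total hydrogens = 16.
Molecular formula: C9H16O5S

C9H16O5S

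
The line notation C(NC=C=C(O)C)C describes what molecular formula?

Heavy atoms from the SMILES: 6 C, 1 N, 1 O.
Implicit hydrogens by atom environment:
  2 × C: 3 H each → 6
  2 × C: no H
  1 × C: 2 H
  1 × C: 1 H
  1 × N: 1 H
  1 × O: 1 H
  Total hydrogens = 11.
Molecular formula: C6H11NO

C6H11NO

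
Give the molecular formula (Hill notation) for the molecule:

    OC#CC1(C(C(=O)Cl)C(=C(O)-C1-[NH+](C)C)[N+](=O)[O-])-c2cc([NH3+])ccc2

Heavy atoms from the SMILES: 16 C, 1 Cl, 3 N, 5 O.
Implicit hydrogens by atom environment:
  6 × C: no H
  4 × C (aromatic): 1 H each → 4
  2 × C: 3 H each → 6
  2 × C: 1 H each → 2
  2 × C (aromatic): no H
  2 × O: 1 H each → 2
  2 × O: no H
  1 × Cl: no H
  1 × N (charge +1): 3 H
  1 × N (charge +1): 1 H
  1 × N (charge +1): no H
  1 × O (charge -1): no H
  Total hydrogens = 18.
Net charge +2.
Molecular formula: [C16H18ClN3O5]2+

[C16H18ClN3O5]2+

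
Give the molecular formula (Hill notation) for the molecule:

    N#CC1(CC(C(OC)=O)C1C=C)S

Heavy atoms from the SMILES: 9 C, 1 N, 2 O, 1 S.
Implicit hydrogens by atom environment:
  3 × C: 1 H each → 3
  3 × C: no H
  2 × C: 2 H each → 4
  2 × O: no H
  1 × C: 3 H
  1 × N: no H
  1 × S: 1 H
  Total hydrogens = 11.
Molecular formula: C9H11NO2S

C9H11NO2S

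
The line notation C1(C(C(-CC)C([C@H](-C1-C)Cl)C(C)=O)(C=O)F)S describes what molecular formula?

Heavy atoms from the SMILES: 12 C, 1 Cl, 1 F, 2 O, 1 S.
Implicit hydrogens by atom environment:
  6 × C: 1 H each → 6
  3 × C: 3 H each → 9
  2 × C: no H
  2 × O: no H
  1 × C: 2 H
  1 × Cl: no H
  1 × F: no H
  1 × S: 1 H
  Total hydrogens = 18.
Molecular formula: C12H18ClFO2S

C12H18ClFO2S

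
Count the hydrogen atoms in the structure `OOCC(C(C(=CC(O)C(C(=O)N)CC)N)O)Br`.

Hydrogens are implicit in SMILES; fill each atom to its normal valence:
  5 × C: 1 H each → 5
  3 × O: 1 H each → 3
  2 × C: 2 H each → 4
  2 × C: no H
  2 × N: 2 H each → 4
  2 × O: no H
  1 × Br: no H
  1 × C: 3 H
  Total hydrogens = 19.

19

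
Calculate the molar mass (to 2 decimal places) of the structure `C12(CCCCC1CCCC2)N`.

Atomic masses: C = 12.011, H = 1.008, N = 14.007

Molecular formula: C10H19N.
M = 10×12.011 + 19×1.008 + 1×14.007 = 153.27 g/mol.

153.27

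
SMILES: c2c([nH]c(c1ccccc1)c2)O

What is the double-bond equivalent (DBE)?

7

Molecular formula from the SMILES: C10H9NO.
DoU = (2C + 2 + N − H − X)/2 = (2·10 + 2 + 1 − 9 − 0)/2 = 14/2 = 7.
(Structurally: 2 ring(s) + 5 π bond(s) = 7.)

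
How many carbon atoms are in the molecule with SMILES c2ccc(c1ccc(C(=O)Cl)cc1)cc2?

13

The symbol for carbon appears 13 times in the SMILES. Lowercase c denotes aromatic carbon and counts toward C.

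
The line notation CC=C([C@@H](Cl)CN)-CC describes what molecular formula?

Heavy atoms from the SMILES: 7 C, 1 Cl, 1 N.
Implicit hydrogens by atom environment:
  2 × C: 3 H each → 6
  2 × C: 2 H each → 4
  2 × C: 1 H each → 2
  1 × C: no H
  1 × Cl: no H
  1 × N: 2 H
  Total hydrogens = 14.
Molecular formula: C7H14ClN

C7H14ClN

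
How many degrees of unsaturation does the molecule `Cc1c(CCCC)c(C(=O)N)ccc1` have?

5

Molecular formula from the SMILES: C12H17NO.
DoU = (2C + 2 + N − H − X)/2 = (2·12 + 2 + 1 − 17 − 0)/2 = 10/2 = 5.
(Structurally: 1 ring(s) + 4 π bond(s) = 5.)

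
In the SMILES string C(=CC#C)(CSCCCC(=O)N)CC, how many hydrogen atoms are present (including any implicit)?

Hydrogens are implicit in SMILES; fill each atom to its normal valence:
  5 × C: 2 H each → 10
  3 × C: no H
  2 × C: 1 H each → 2
  1 × C: 3 H
  1 × N: 2 H
  1 × O: no H
  1 × S: no H
  Total hydrogens = 17.

17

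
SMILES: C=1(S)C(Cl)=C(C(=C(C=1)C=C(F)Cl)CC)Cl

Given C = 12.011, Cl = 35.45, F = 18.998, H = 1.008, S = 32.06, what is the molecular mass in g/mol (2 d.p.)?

Molecular formula: C10H8Cl3FS.
M = 10×12.011 + 3×35.45 + 1×18.998 + 8×1.008 + 1×32.06 = 285.58 g/mol.

285.58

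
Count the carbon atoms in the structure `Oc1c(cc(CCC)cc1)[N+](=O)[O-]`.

9

The symbol for carbon appears 9 times in the SMILES. Lowercase c denotes aromatic carbon and counts toward C.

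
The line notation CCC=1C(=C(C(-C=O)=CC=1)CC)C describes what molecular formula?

Heavy atoms from the SMILES: 12 C, 1 O.
Implicit hydrogens by atom environment:
  4 × C (aromatic): no H
  3 × C: 3 H each → 9
  2 × C: 2 H each → 4
  2 × C (aromatic): 1 H each → 2
  1 × C: 1 H
  1 × O: no H
  Total hydrogens = 16.
Molecular formula: C12H16O

C12H16O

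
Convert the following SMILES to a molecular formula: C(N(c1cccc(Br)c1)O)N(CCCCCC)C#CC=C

C17H23BrN2O

Heavy atoms from the SMILES: 1 Br, 17 C, 2 N, 1 O.
Implicit hydrogens by atom environment:
  7 × C: 2 H each → 14
  4 × C (aromatic): 1 H each → 4
  2 × C (aromatic): no H
  2 × C: no H
  2 × N: no H
  1 × Br: no H
  1 × C: 3 H
  1 × C: 1 H
  1 × O: 1 H
  Total hydrogens = 23.
Molecular formula: C17H23BrN2O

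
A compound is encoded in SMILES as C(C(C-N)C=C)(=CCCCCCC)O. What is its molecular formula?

Heavy atoms from the SMILES: 12 C, 1 N, 1 O.
Implicit hydrogens by atom environment:
  7 × C: 2 H each → 14
  3 × C: 1 H each → 3
  1 × C: 3 H
  1 × C: no H
  1 × N: 2 H
  1 × O: 1 H
  Total hydrogens = 23.
Molecular formula: C12H23NO

C12H23NO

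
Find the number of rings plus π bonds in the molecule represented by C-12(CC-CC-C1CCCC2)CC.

2

Molecular formula from the SMILES: C12H22.
DoU = (2C + 2 + N − H − X)/2 = (2·12 + 2 + 0 − 22 − 0)/2 = 4/2 = 2.
(Structurally: 2 ring(s) + 0 π bond(s) = 2.)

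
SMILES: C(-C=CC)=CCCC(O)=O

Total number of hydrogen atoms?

Hydrogens are implicit in SMILES; fill each atom to its normal valence:
  4 × C: 1 H each → 4
  2 × C: 2 H each → 4
  1 × C: 3 H
  1 × C: no H
  1 × O: 1 H
  1 × O: no H
  Total hydrogens = 12.

12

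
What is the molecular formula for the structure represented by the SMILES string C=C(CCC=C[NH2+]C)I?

C7H13IN+

Heavy atoms from the SMILES: 7 C, 1 I, 1 N.
Implicit hydrogens by atom environment:
  3 × C: 2 H each → 6
  2 × C: 1 H each → 2
  1 × C: 3 H
  1 × C: no H
  1 × I: no H
  1 × N (charge +1): 2 H
  Total hydrogens = 13.
Net charge +1.
Molecular formula: C7H13IN+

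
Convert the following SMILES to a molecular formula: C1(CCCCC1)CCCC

Heavy atoms from the SMILES: 10 C.
Implicit hydrogens by atom environment:
  8 × C: 2 H each → 16
  1 × C: 3 H
  1 × C: 1 H
  Total hydrogens = 20.
Molecular formula: C10H20

C10H20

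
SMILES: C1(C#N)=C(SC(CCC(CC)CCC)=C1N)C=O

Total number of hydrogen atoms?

20

Hydrogens are implicit in SMILES; fill each atom to its normal valence:
  5 × C: 2 H each → 10
  4 × C (aromatic): no H
  2 × C: 3 H each → 6
  2 × C: 1 H each → 2
  1 × C: no H
  1 × N: 2 H
  1 × N: no H
  1 × O: no H
  1 × S (aromatic): no H
  Total hydrogens = 20.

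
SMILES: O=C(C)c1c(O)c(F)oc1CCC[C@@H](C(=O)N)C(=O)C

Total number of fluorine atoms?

1

The symbol for fluorine appears 1 time in the SMILES.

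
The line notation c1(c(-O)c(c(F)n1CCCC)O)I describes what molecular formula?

Heavy atoms from the SMILES: 8 C, 1 F, 1 I, 1 N, 2 O.
Implicit hydrogens by atom environment:
  4 × C (aromatic): no H
  3 × C: 2 H each → 6
  2 × O: 1 H each → 2
  1 × C: 3 H
  1 × F: no H
  1 × I: no H
  1 × N (aromatic): no H
  Total hydrogens = 11.
Molecular formula: C8H11FINO2

C8H11FINO2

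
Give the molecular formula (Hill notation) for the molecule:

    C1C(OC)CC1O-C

Heavy atoms from the SMILES: 6 C, 2 O.
Implicit hydrogens by atom environment:
  2 × C: 3 H each → 6
  2 × C: 2 H each → 4
  2 × C: 1 H each → 2
  2 × O: no H
  Total hydrogens = 12.
Molecular formula: C6H12O2

C6H12O2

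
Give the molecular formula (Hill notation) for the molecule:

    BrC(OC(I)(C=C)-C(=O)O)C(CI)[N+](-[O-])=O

Heavy atoms from the SMILES: 1 Br, 7 C, 2 I, 1 N, 5 O.
Implicit hydrogens by atom environment:
  3 × C: 1 H each → 3
  3 × O: no H
  2 × C: 2 H each → 4
  2 × C: no H
  2 × I: no H
  1 × Br: no H
  1 × N (charge +1): no H
  1 × O: 1 H
  1 × O (charge -1): no H
  Total hydrogens = 8.
Molecular formula: C7H8BrI2NO5

C7H8BrI2NO5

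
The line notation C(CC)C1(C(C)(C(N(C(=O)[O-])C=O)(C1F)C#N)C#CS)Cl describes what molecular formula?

C13H13ClFN2O3S-

Heavy atoms from the SMILES: 13 C, 1 Cl, 1 F, 2 N, 3 O, 1 S.
Implicit hydrogens by atom environment:
  7 × C: no H
  2 × C: 3 H each → 6
  2 × C: 2 H each → 4
  2 × C: 1 H each → 2
  2 × N: no H
  2 × O: no H
  1 × Cl: no H
  1 × F: no H
  1 × O (charge -1): no H
  1 × S: 1 H
  Total hydrogens = 13.
Net charge -1.
Molecular formula: C13H13ClFN2O3S-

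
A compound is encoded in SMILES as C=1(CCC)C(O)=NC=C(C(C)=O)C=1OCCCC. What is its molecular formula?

C14H21NO3

Heavy atoms from the SMILES: 14 C, 1 N, 3 O.
Implicit hydrogens by atom environment:
  5 × C: 2 H each → 10
  4 × C (aromatic): no H
  3 × C: 3 H each → 9
  2 × O: no H
  1 × C (aromatic): 1 H
  1 × C: no H
  1 × N (aromatic): no H
  1 × O: 1 H
  Total hydrogens = 21.
Molecular formula: C14H21NO3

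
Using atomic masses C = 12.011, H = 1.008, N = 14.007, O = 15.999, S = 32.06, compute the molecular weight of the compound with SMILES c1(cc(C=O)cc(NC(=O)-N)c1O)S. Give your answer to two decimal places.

212.22

Molecular formula: C8H8N2O3S.
M = 8×12.011 + 8×1.008 + 2×14.007 + 3×15.999 + 1×32.06 = 212.22 g/mol.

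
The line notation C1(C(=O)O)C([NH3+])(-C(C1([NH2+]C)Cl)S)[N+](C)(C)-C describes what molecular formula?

Heavy atoms from the SMILES: 9 C, 1 Cl, 3 N, 2 O, 1 S.
Implicit hydrogens by atom environment:
  4 × C: 3 H each → 12
  3 × C: no H
  2 × C: 1 H each → 2
  1 × Cl: no H
  1 × N (charge +1): 3 H
  1 × N (charge +1): 2 H
  1 × N (charge +1): no H
  1 × O: 1 H
  1 × O: no H
  1 × S: 1 H
  Total hydrogens = 21.
Net charge +3.
Molecular formula: [C9H21ClN3O2S]3+

[C9H21ClN3O2S]3+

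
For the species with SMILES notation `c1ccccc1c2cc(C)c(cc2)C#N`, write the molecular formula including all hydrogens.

Heavy atoms from the SMILES: 14 C, 1 N.
Implicit hydrogens by atom environment:
  8 × C (aromatic): 1 H each → 8
  4 × C (aromatic): no H
  1 × C: 3 H
  1 × C: no H
  1 × N: no H
  Total hydrogens = 11.
Molecular formula: C14H11N

C14H11N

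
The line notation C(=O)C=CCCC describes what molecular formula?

C6H10O

Heavy atoms from the SMILES: 6 C, 1 O.
Implicit hydrogens by atom environment:
  3 × C: 1 H each → 3
  2 × C: 2 H each → 4
  1 × C: 3 H
  1 × O: no H
  Total hydrogens = 10.
Molecular formula: C6H10O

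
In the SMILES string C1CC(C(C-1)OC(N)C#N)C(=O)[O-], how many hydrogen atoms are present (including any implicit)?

11

Hydrogens are implicit in SMILES; fill each atom to its normal valence:
  3 × C: 2 H each → 6
  3 × C: 1 H each → 3
  2 × C: no H
  2 × O: no H
  1 × N: 2 H
  1 × N: no H
  1 × O (charge -1): no H
  Total hydrogens = 11.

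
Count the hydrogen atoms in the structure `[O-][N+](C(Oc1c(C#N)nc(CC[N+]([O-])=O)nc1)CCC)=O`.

Hydrogens are implicit in SMILES; fill each atom to its normal valence:
  4 × C: 2 H each → 8
  3 × C (aromatic): no H
  3 × O: no H
  2 × N (aromatic): no H
  2 × N (charge +1): no H
  2 × O (charge -1): no H
  1 × C: 3 H
  1 × C (aromatic): 1 H
  1 × C: 1 H
  1 × C: no H
  1 × N: no H
  Total hydrogens = 13.

13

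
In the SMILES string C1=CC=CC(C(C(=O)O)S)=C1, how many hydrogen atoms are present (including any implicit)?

8

Hydrogens are implicit in SMILES; fill each atom to its normal valence:
  5 × C (aromatic): 1 H each → 5
  1 × C: 1 H
  1 × C: no H
  1 × C (aromatic): no H
  1 × O: 1 H
  1 × O: no H
  1 × S: 1 H
  Total hydrogens = 8.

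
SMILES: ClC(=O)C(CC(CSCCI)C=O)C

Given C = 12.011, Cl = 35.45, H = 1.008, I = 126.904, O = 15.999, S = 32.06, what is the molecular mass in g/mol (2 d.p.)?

Molecular formula: C9H14ClIO2S.
M = 9×12.011 + 1×35.45 + 14×1.008 + 1×126.904 + 2×15.999 + 1×32.06 = 348.62 g/mol.

348.62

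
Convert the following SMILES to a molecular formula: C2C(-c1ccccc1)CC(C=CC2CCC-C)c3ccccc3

Heavy atoms from the SMILES: 23 C.
Implicit hydrogens by atom environment:
  10 × C (aromatic): 1 H each → 10
  5 × C: 2 H each → 10
  5 × C: 1 H each → 5
  2 × C (aromatic): no H
  1 × C: 3 H
  Total hydrogens = 28.
Molecular formula: C23H28

C23H28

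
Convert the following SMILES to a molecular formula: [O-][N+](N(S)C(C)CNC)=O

C4H11N3O2S

Heavy atoms from the SMILES: 4 C, 3 N, 2 O, 1 S.
Implicit hydrogens by atom environment:
  2 × C: 3 H each → 6
  1 × C: 2 H
  1 × C: 1 H
  1 × N: 1 H
  1 × N: no H
  1 × N (charge +1): no H
  1 × O: no H
  1 × O (charge -1): no H
  1 × S: 1 H
  Total hydrogens = 11.
Molecular formula: C4H11N3O2S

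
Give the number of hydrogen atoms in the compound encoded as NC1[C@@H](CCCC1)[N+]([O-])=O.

Hydrogens are implicit in SMILES; fill each atom to its normal valence:
  4 × C: 2 H each → 8
  2 × C: 1 H each → 2
  1 × N: 2 H
  1 × N (charge +1): no H
  1 × O: no H
  1 × O (charge -1): no H
  Total hydrogens = 12.

12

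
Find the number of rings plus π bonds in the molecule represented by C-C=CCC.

1

Molecular formula from the SMILES: C5H10.
DoU = (2C + 2 + N − H − X)/2 = (2·5 + 2 + 0 − 10 − 0)/2 = 2/2 = 1.
(Structurally: 0 ring(s) + 1 π bond(s) = 1.)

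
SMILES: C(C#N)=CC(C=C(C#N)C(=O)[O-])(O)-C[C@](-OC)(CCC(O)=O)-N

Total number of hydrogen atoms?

16

Hydrogens are implicit in SMILES; fill each atom to its normal valence:
  7 × C: no H
  3 × C: 2 H each → 6
  3 × C: 1 H each → 3
  3 × O: no H
  2 × N: no H
  2 × O: 1 H each → 2
  1 × C: 3 H
  1 × N: 2 H
  1 × O (charge -1): no H
  Total hydrogens = 16.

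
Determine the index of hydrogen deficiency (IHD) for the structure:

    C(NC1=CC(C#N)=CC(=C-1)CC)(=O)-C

7

Molecular formula from the SMILES: C11H12N2O.
DoU = (2C + 2 + N − H − X)/2 = (2·11 + 2 + 2 − 12 − 0)/2 = 14/2 = 7.
(Structurally: 1 ring(s) + 6 π bond(s) = 7.)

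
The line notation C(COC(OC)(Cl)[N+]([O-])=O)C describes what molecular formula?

C5H10ClNO4

Heavy atoms from the SMILES: 5 C, 1 Cl, 1 N, 4 O.
Implicit hydrogens by atom environment:
  3 × O: no H
  2 × C: 3 H each → 6
  2 × C: 2 H each → 4
  1 × C: no H
  1 × Cl: no H
  1 × N (charge +1): no H
  1 × O (charge -1): no H
  Total hydrogens = 10.
Molecular formula: C5H10ClNO4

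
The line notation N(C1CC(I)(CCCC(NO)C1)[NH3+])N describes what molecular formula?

C8H20IN4O+

Heavy atoms from the SMILES: 8 C, 1 I, 4 N, 1 O.
Implicit hydrogens by atom environment:
  5 × C: 2 H each → 10
  2 × C: 1 H each → 2
  2 × N: 1 H each → 2
  1 × C: no H
  1 × I: no H
  1 × N (charge +1): 3 H
  1 × N: 2 H
  1 × O: 1 H
  Total hydrogens = 20.
Net charge +1.
Molecular formula: C8H20IN4O+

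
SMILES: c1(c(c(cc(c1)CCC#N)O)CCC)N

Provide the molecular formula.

C12H16N2O

Heavy atoms from the SMILES: 12 C, 2 N, 1 O.
Implicit hydrogens by atom environment:
  4 × C: 2 H each → 8
  4 × C (aromatic): no H
  2 × C (aromatic): 1 H each → 2
  1 × C: 3 H
  1 × C: no H
  1 × N: 2 H
  1 × N: no H
  1 × O: 1 H
  Total hydrogens = 16.
Molecular formula: C12H16N2O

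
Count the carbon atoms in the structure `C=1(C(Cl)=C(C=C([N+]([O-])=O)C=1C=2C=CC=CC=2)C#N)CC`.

15

The symbol for carbon appears 15 times in the SMILES. (Cl is a single chlorine, not C + l.)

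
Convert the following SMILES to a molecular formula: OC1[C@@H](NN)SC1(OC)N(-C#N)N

Heavy atoms from the SMILES: 5 C, 5 N, 2 O, 1 S.
Implicit hydrogens by atom environment:
  2 × C: 1 H each → 2
  2 × C: no H
  2 × N: 2 H each → 4
  2 × N: no H
  1 × C: 3 H
  1 × N: 1 H
  1 × O: 1 H
  1 × O: no H
  1 × S: no H
  Total hydrogens = 11.
Molecular formula: C5H11N5O2S

C5H11N5O2S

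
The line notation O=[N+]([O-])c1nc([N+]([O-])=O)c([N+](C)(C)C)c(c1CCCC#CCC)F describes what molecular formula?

C15H20FN4O4+

Heavy atoms from the SMILES: 15 C, 1 F, 4 N, 4 O.
Implicit hydrogens by atom environment:
  5 × C (aromatic): no H
  4 × C: 3 H each → 12
  4 × C: 2 H each → 8
  3 × N (charge +1): no H
  2 × C: no H
  2 × O: no H
  2 × O (charge -1): no H
  1 × F: no H
  1 × N (aromatic): no H
  Total hydrogens = 20.
Net charge +1.
Molecular formula: C15H20FN4O4+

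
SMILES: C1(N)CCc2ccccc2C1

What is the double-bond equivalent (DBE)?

5

Molecular formula from the SMILES: C10H13N.
DoU = (2C + 2 + N − H − X)/2 = (2·10 + 2 + 1 − 13 − 0)/2 = 10/2 = 5.
(Structurally: 2 ring(s) + 3 π bond(s) = 5.)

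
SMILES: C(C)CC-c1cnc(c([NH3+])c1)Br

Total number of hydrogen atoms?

Hydrogens are implicit in SMILES; fill each atom to its normal valence:
  3 × C: 2 H each → 6
  3 × C (aromatic): no H
  2 × C (aromatic): 1 H each → 2
  1 × Br: no H
  1 × C: 3 H
  1 × N (charge +1): 3 H
  1 × N (aromatic): no H
  Total hydrogens = 14.

14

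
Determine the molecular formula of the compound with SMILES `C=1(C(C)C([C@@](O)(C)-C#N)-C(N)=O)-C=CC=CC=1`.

C13H16N2O2

Heavy atoms from the SMILES: 13 C, 2 N, 2 O.
Implicit hydrogens by atom environment:
  5 × C (aromatic): 1 H each → 5
  3 × C: no H
  2 × C: 3 H each → 6
  2 × C: 1 H each → 2
  1 × C (aromatic): no H
  1 × N: 2 H
  1 × N: no H
  1 × O: 1 H
  1 × O: no H
  Total hydrogens = 16.
Molecular formula: C13H16N2O2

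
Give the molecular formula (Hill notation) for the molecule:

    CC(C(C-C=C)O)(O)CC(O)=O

C8H14O4

Heavy atoms from the SMILES: 8 C, 4 O.
Implicit hydrogens by atom environment:
  3 × C: 2 H each → 6
  3 × O: 1 H each → 3
  2 × C: 1 H each → 2
  2 × C: no H
  1 × C: 3 H
  1 × O: no H
  Total hydrogens = 14.
Molecular formula: C8H14O4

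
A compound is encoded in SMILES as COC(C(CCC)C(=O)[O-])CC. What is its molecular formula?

C9H17O3-

Heavy atoms from the SMILES: 9 C, 3 O.
Implicit hydrogens by atom environment:
  3 × C: 3 H each → 9
  3 × C: 2 H each → 6
  2 × C: 1 H each → 2
  2 × O: no H
  1 × C: no H
  1 × O (charge -1): no H
  Total hydrogens = 17.
Net charge -1.
Molecular formula: C9H17O3-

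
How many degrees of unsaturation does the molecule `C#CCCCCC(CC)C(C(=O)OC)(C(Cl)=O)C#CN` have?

6

Molecular formula from the SMILES: C15H20ClNO3.
DoU = (2C + 2 + N − H − X)/2 = (2·15 + 2 + 1 − 20 − 1)/2 = 12/2 = 6.
(Structurally: 0 ring(s) + 6 π bond(s) = 6.)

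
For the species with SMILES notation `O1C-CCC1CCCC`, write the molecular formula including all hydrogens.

Heavy atoms from the SMILES: 8 C, 1 O.
Implicit hydrogens by atom environment:
  6 × C: 2 H each → 12
  1 × C: 3 H
  1 × C: 1 H
  1 × O: no H
  Total hydrogens = 16.
Molecular formula: C8H16O

C8H16O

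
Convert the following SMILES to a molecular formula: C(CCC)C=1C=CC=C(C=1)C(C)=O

C12H16O

Heavy atoms from the SMILES: 12 C, 1 O.
Implicit hydrogens by atom environment:
  4 × C (aromatic): 1 H each → 4
  3 × C: 2 H each → 6
  2 × C: 3 H each → 6
  2 × C (aromatic): no H
  1 × C: no H
  1 × O: no H
  Total hydrogens = 16.
Molecular formula: C12H16O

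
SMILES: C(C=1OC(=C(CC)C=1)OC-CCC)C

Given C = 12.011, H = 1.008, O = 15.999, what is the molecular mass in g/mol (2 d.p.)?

196.29

Molecular formula: C12H20O2.
M = 12×12.011 + 20×1.008 + 2×15.999 = 196.29 g/mol.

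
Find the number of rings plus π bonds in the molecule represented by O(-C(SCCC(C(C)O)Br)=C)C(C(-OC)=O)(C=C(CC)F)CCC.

Molecular formula from the SMILES: C17H28BrFO4S.
DoU = (2C + 2 + N − H − X)/2 = (2·17 + 2 + 0 − 28 − 2)/2 = 6/2 = 3.
(Structurally: 0 ring(s) + 3 π bond(s) = 3.)

3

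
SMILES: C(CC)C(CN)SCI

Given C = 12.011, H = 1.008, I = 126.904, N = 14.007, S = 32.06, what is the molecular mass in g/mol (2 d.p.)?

259.15

Molecular formula: C6H14INS.
M = 6×12.011 + 14×1.008 + 1×126.904 + 1×14.007 + 1×32.06 = 259.15 g/mol.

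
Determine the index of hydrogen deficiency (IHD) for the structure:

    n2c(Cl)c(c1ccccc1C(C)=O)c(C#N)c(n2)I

Molecular formula from the SMILES: C13H7ClIN3O.
DoU = (2C + 2 + N − H − X)/2 = (2·13 + 2 + 3 − 7 − 2)/2 = 22/2 = 11.
(Structurally: 2 ring(s) + 9 π bond(s) = 11.)

11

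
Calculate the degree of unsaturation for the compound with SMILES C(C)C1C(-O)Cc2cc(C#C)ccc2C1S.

Molecular formula from the SMILES: C14H16OS.
DoU = (2C + 2 + N − H − X)/2 = (2·14 + 2 + 0 − 16 − 0)/2 = 14/2 = 7.
(Structurally: 2 ring(s) + 5 π bond(s) = 7.)

7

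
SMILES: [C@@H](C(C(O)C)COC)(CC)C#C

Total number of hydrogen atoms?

18

Hydrogens are implicit in SMILES; fill each atom to its normal valence:
  4 × C: 1 H each → 4
  3 × C: 3 H each → 9
  2 × C: 2 H each → 4
  1 × C: no H
  1 × O: 1 H
  1 × O: no H
  Total hydrogens = 18.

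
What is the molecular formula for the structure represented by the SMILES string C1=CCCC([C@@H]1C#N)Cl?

Heavy atoms from the SMILES: 7 C, 1 Cl, 1 N.
Implicit hydrogens by atom environment:
  4 × C: 1 H each → 4
  2 × C: 2 H each → 4
  1 × C: no H
  1 × Cl: no H
  1 × N: no H
  Total hydrogens = 8.
Molecular formula: C7H8ClN

C7H8ClN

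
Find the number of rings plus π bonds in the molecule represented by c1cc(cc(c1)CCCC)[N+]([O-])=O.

5

Molecular formula from the SMILES: C10H13NO2.
DoU = (2C + 2 + N − H − X)/2 = (2·10 + 2 + 1 − 13 − 0)/2 = 10/2 = 5.
(Structurally: 1 ring(s) + 4 π bond(s) = 5.)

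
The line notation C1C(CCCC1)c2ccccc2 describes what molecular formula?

C12H16

Heavy atoms from the SMILES: 12 C.
Implicit hydrogens by atom environment:
  5 × C: 2 H each → 10
  5 × C (aromatic): 1 H each → 5
  1 × C: 1 H
  1 × C (aromatic): no H
  Total hydrogens = 16.
Molecular formula: C12H16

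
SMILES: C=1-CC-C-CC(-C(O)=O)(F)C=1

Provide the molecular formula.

C8H11FO2

Heavy atoms from the SMILES: 8 C, 1 F, 2 O.
Implicit hydrogens by atom environment:
  4 × C: 2 H each → 8
  2 × C: 1 H each → 2
  2 × C: no H
  1 × F: no H
  1 × O: 1 H
  1 × O: no H
  Total hydrogens = 11.
Molecular formula: C8H11FO2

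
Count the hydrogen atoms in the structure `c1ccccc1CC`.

10

Hydrogens are implicit in SMILES; fill each atom to its normal valence:
  5 × C (aromatic): 1 H each → 5
  1 × C: 3 H
  1 × C: 2 H
  1 × C (aromatic): no H
  Total hydrogens = 10.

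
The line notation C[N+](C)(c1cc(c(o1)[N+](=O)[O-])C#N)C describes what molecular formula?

C8H10N3O3+

Heavy atoms from the SMILES: 8 C, 3 N, 3 O.
Implicit hydrogens by atom environment:
  3 × C: 3 H each → 9
  3 × C (aromatic): no H
  2 × N (charge +1): no H
  1 × C (aromatic): 1 H
  1 × C: no H
  1 × N: no H
  1 × O (aromatic): no H
  1 × O: no H
  1 × O (charge -1): no H
  Total hydrogens = 10.
Net charge +1.
Molecular formula: C8H10N3O3+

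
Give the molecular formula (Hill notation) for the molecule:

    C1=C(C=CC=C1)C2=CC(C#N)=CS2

Heavy atoms from the SMILES: 11 C, 1 N, 1 S.
Implicit hydrogens by atom environment:
  7 × C (aromatic): 1 H each → 7
  3 × C (aromatic): no H
  1 × C: no H
  1 × N: no H
  1 × S (aromatic): no H
  Total hydrogens = 7.
Molecular formula: C11H7NS

C11H7NS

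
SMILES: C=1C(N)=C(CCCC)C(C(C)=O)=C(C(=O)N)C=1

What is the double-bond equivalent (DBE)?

Molecular formula from the SMILES: C13H18N2O2.
DoU = (2C + 2 + N − H − X)/2 = (2·13 + 2 + 2 − 18 − 0)/2 = 12/2 = 6.
(Structurally: 1 ring(s) + 5 π bond(s) = 6.)

6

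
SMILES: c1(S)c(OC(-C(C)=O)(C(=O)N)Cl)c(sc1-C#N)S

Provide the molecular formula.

C9H7ClN2O3S3

Heavy atoms from the SMILES: 9 C, 1 Cl, 2 N, 3 O, 3 S.
Implicit hydrogens by atom environment:
  4 × C (aromatic): no H
  4 × C: no H
  3 × O: no H
  2 × S: 1 H each → 2
  1 × C: 3 H
  1 × Cl: no H
  1 × N: 2 H
  1 × N: no H
  1 × S (aromatic): no H
  Total hydrogens = 7.
Molecular formula: C9H7ClN2O3S3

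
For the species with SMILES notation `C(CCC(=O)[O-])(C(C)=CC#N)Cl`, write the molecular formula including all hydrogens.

C8H9ClNO2-

Heavy atoms from the SMILES: 8 C, 1 Cl, 1 N, 2 O.
Implicit hydrogens by atom environment:
  3 × C: no H
  2 × C: 2 H each → 4
  2 × C: 1 H each → 2
  1 × C: 3 H
  1 × Cl: no H
  1 × N: no H
  1 × O: no H
  1 × O (charge -1): no H
  Total hydrogens = 9.
Net charge -1.
Molecular formula: C8H9ClNO2-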